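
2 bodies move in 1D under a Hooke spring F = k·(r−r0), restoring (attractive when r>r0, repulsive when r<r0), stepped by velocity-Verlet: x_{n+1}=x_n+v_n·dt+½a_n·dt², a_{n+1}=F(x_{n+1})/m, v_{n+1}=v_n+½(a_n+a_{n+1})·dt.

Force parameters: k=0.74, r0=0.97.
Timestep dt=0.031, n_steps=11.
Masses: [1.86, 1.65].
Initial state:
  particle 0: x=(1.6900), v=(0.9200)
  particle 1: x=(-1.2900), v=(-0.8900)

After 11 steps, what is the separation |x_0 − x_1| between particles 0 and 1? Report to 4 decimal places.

step 0: x0=(1.6900) x1=(-1.2900)
step 1: x0=(1.7181) x1=(-1.3172)
step 2: x0=(1.7455) x1=(-1.3434)
step 3: x0=(1.7720) x1=(-1.3688)
step 4: x0=(1.7977) x1=(-1.3932)
step 5: x0=(1.8226) x1=(-1.4167)
step 6: x0=(1.8466) x1=(-1.4391)
step 7: x0=(1.8697) x1=(-1.4606)
step 8: x0=(1.8919) x1=(-1.4811)
step 9: x0=(1.9132) x1=(-1.5005)
step 10: x0=(1.9335) x1=(-1.5189)
step 11: x0=(1.9529) x1=(-1.5362)

3.4891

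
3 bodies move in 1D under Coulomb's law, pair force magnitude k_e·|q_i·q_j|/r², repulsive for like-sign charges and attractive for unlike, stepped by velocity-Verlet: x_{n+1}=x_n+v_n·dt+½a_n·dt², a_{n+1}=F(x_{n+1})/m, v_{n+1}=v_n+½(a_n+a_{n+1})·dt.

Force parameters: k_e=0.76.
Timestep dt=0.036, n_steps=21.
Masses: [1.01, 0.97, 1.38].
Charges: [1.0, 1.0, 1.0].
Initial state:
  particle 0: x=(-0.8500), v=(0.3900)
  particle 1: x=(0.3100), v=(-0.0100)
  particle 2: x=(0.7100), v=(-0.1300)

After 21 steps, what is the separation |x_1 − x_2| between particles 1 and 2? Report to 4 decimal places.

1.4383

step 0: x0=(-0.8500) x1=(0.3100) x2=(0.7100)
step 1: x0=(-0.8365) x1=(0.3068) x2=(0.7077)
step 2: x0=(-0.8242) x1=(0.2981) x2=(0.7101)
step 3: x0=(-0.8131) x1=(0.2843) x2=(0.7171)
step 4: x0=(-0.8032) x1=(0.2658) x2=(0.7281)
step 5: x0=(-0.7945) x1=(0.2435) x2=(0.7428)
step 6: x0=(-0.7872) x1=(0.2181) x2=(0.7607)
step 7: x0=(-0.7813) x1=(0.1902) x2=(0.7813)
step 8: x0=(-0.7767) x1=(0.1605) x2=(0.8042)
step 9: x0=(-0.7737) x1=(0.1294) x2=(0.8292)
step 10: x0=(-0.7723) x1=(0.0976) x2=(0.8558)
step 11: x0=(-0.7725) x1=(0.0653) x2=(0.8840)
step 12: x0=(-0.7745) x1=(0.0330) x2=(0.9135)
step 13: x0=(-0.7783) x1=(0.0009) x2=(0.9442)
step 14: x0=(-0.7840) x1=(-0.0306) x2=(0.9759)
step 15: x0=(-0.7918) x1=(-0.0614) x2=(1.0086)
step 16: x0=(-0.8017) x1=(-0.0912) x2=(1.0421)
step 17: x0=(-0.8138) x1=(-0.1197) x2=(1.0763)
step 18: x0=(-0.8282) x1=(-0.1468) x2=(1.1113)
step 19: x0=(-0.8450) x1=(-0.1724) x2=(1.1469)
step 20: x0=(-0.8641) x1=(-0.1963) x2=(1.1831)
step 21: x0=(-0.8857) x1=(-0.2185) x2=(1.2198)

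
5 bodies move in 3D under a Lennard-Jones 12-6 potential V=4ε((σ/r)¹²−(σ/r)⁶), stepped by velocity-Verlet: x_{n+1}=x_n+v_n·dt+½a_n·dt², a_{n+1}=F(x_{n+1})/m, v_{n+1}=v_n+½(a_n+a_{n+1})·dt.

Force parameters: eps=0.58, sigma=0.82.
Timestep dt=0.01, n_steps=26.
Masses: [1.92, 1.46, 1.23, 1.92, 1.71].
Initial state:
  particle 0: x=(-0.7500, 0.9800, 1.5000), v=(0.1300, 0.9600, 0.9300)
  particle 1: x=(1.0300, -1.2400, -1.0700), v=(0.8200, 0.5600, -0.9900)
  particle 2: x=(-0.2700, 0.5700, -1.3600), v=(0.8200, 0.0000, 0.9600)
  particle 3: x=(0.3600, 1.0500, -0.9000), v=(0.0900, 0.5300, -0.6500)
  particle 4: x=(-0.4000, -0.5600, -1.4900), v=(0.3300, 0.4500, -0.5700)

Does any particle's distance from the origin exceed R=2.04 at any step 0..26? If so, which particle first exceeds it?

step 0: x0=(-0.7500, 0.9800, 1.5000) x1=(1.0300, -1.2400, -1.0700) x2=(-0.2700, 0.5700, -1.3600) x3=(0.3600, 1.0500, -0.9000) x4=(-0.4000, -0.5600, -1.4900)
step 1: x0=(-0.7487, 0.9896, 1.5093) x1=(1.0382, -1.2344, -1.0799) x2=(-0.2618, 0.5699, -1.3504) x3=(0.3609, 1.0553, -0.9065) x4=(-0.3967, -0.5555, -1.4957)
step 2: x0=(-0.7474, 0.9992, 1.5186) x1=(1.0464, -1.2288, -1.0898) x2=(-0.2537, 0.5698, -1.3409) x3=(0.3618, 1.0606, -0.9130) x4=(-0.3934, -0.5509, -1.5014)
step 3: x0=(-0.7461, 1.0088, 1.5279) x1=(1.0546, -1.2232, -1.0997) x2=(-0.2457, 0.5694, -1.3314) x3=(0.3628, 1.0660, -0.9194) x4=(-0.3900, -0.5462, -1.5070)
step 4: x0=(-0.7448, 1.0184, 1.5372) x1=(1.0627, -1.2176, -1.1096) x2=(-0.2378, 0.5688, -1.3220) x3=(0.3639, 1.0714, -0.9258) x4=(-0.3867, -0.5414, -1.5127)
step 5: x0=(-0.7435, 1.0280, 1.5465) x1=(1.0709, -1.2119, -1.1195) x2=(-0.2301, 0.5680, -1.3128) x3=(0.3651, 1.0770, -0.9321) x4=(-0.3833, -0.5366, -1.5183)
step 6: x0=(-0.7422, 1.0376, 1.5558) x1=(1.0790, -1.2063, -1.1294) x2=(-0.2227, 0.5669, -1.3038) x3=(0.3664, 1.0826, -0.9383) x4=(-0.3799, -0.5317, -1.5240)
step 7: x0=(-0.7409, 1.0472, 1.5651) x1=(1.0872, -1.2007, -1.1394) x2=(-0.2156, 0.5654, -1.2949) x3=(0.3680, 1.0884, -0.9444) x4=(-0.3765, -0.5268, -1.5296)
step 8: x0=(-0.7396, 1.0568, 1.5744) x1=(1.0953, -1.1950, -1.1493) x2=(-0.2088, 0.5635, -1.2863) x3=(0.3698, 1.0945, -0.9503) x4=(-0.3731, -0.5218, -1.5352)
step 9: x0=(-0.7383, 1.0664, 1.5837) x1=(1.1035, -1.1894, -1.1592) x2=(-0.2025, 0.5611, -1.2780) x3=(0.3718, 1.1007, -0.9561) x4=(-0.3696, -0.5167, -1.5407)
step 10: x0=(-0.7370, 1.0760, 1.5930) x1=(1.1116, -1.1838, -1.1691) x2=(-0.1966, 0.5582, -1.2699) x3=(0.3741, 1.1073, -0.9618) x4=(-0.3662, -0.5115, -1.5463)
step 11: x0=(-0.7357, 1.0856, 1.6023) x1=(1.1197, -1.1781, -1.1790) x2=(-0.1912, 0.5548, -1.2621) x3=(0.3767, 1.1140, -0.9673) x4=(-0.3627, -0.5062, -1.5518)
step 12: x0=(-0.7344, 1.0952, 1.6116) x1=(1.1278, -1.1724, -1.1890) x2=(-0.1862, 0.5508, -1.2545) x3=(0.3795, 1.1211, -0.9726) x4=(-0.3592, -0.5009, -1.5573)
step 13: x0=(-0.7331, 1.1048, 1.6209) x1=(1.1359, -1.1668, -1.1989) x2=(-0.1817, 0.5463, -1.2472) x3=(0.3826, 1.1284, -0.9778) x4=(-0.3556, -0.4955, -1.5628)
step 14: x0=(-0.7318, 1.1144, 1.6302) x1=(1.1440, -1.1611, -1.2088) x2=(-0.1776, 0.5413, -1.2401) x3=(0.3860, 1.1360, -0.9829) x4=(-0.3521, -0.4900, -1.5683)
step 15: x0=(-0.7305, 1.1240, 1.6395) x1=(1.1521, -1.1554, -1.2187) x2=(-0.1738, 0.5358, -1.2332) x3=(0.3896, 1.1438, -0.9879) x4=(-0.3485, -0.4845, -1.5737)
step 16: x0=(-0.7292, 1.1336, 1.6488) x1=(1.1602, -1.1498, -1.2287) x2=(-0.1703, 0.5299, -1.2264) x3=(0.3934, 1.1518, -0.9928) x4=(-0.3450, -0.4788, -1.5791)
step 17: x0=(-0.7279, 1.1432, 1.6581) x1=(1.1682, -1.1441, -1.2386) x2=(-0.1671, 0.5237, -1.2198) x3=(0.3973, 1.1600, -0.9977) x4=(-0.3414, -0.4731, -1.5844)
step 18: x0=(-0.7266, 1.1528, 1.6673) x1=(1.1763, -1.1384, -1.2485) x2=(-0.1641, 0.5171, -1.2133) x3=(0.4013, 1.1683, -1.0025) x4=(-0.3377, -0.4673, -1.5898)
step 19: x0=(-0.7253, 1.1624, 1.6766) x1=(1.1843, -1.1327, -1.2585) x2=(-0.1612, 0.5103, -1.2069) x3=(0.4054, 1.1766, -1.0073) x4=(-0.3341, -0.4614, -1.5951)
step 20: x0=(-0.7240, 1.1720, 1.6859) x1=(1.1924, -1.1270, -1.2684) x2=(-0.1584, 0.5032, -1.2005) x3=(0.4096, 1.1851, -1.0121) x4=(-0.3304, -0.4554, -1.6003)
step 21: x0=(-0.7227, 1.1816, 1.6952) x1=(1.2004, -1.1213, -1.2783) x2=(-0.1556, 0.4960, -1.1942) x3=(0.4138, 1.1935, -1.0168) x4=(-0.3267, -0.4494, -1.6056)
step 22: x0=(-0.7214, 1.1912, 1.7045) x1=(1.2084, -1.1156, -1.2883) x2=(-0.1529, 0.4887, -1.1880) x3=(0.4179, 1.2020, -1.0216) x4=(-0.3230, -0.4432, -1.6107)
step 23: x0=(-0.7201, 1.2008, 1.7138) x1=(1.2165, -1.1099, -1.2982) x2=(-0.1502, 0.4812, -1.1818) x3=(0.4221, 1.2104, -1.0264) x4=(-0.3193, -0.4370, -1.6159)
step 24: x0=(-0.7188, 1.2104, 1.7231) x1=(1.2245, -1.1042, -1.3081) x2=(-0.1475, 0.4737, -1.1757) x3=(0.4262, 1.2188, -1.0311) x4=(-0.3155, -0.4306, -1.6210)
step 25: x0=(-0.7175, 1.2200, 1.7324) x1=(1.2325, -1.0985, -1.3181) x2=(-0.1448, 0.4661, -1.1696) x3=(0.4303, 1.2272, -1.0359) x4=(-0.3117, -0.4242, -1.6260)
step 26: x0=(-0.7162, 1.2296, 1.7417) x1=(1.2405, -1.0928, -1.3280) x2=(-0.1420, 0.4585, -1.1636) x3=(0.4344, 1.2355, -1.0407) x4=(-0.3079, -0.4177, -1.6310)

yes, particle 0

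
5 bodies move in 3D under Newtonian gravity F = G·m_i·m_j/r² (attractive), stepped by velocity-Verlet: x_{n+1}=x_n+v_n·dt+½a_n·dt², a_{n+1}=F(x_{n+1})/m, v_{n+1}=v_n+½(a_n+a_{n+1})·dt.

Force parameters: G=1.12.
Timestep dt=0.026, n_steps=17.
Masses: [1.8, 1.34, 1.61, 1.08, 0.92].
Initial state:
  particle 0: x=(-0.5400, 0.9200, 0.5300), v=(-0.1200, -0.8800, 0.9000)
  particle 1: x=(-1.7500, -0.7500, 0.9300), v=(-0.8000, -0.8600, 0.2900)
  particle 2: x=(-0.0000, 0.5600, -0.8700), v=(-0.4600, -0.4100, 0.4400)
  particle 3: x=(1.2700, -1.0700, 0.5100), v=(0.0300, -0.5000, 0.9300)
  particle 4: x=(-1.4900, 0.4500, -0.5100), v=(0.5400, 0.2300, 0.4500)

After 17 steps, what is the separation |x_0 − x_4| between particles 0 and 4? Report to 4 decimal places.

1.1621

step 0: x0=(-0.5400, 0.9200, 0.5300) x1=(-1.7500, -0.7500, 0.9300) x2=(-0.0000, 0.5600, -0.8700) x3=(1.2700, -1.0700, 0.5100) x4=(-1.4900, 0.4500, -0.5100)
step 1: x0=(-0.5432, 0.8969, 0.5531) x1=(-1.7706, -0.7721, 0.9374) x2=(-0.0122, 0.5493, -0.8582) x3=(1.2706, -1.0828, 0.5341) x4=(-1.4755, 0.4560, -0.4980)
step 2: x0=(-0.5464, 0.8733, 0.5755) x1=(-1.7908, -0.7939, 0.9445) x2=(-0.0249, 0.5386, -0.8456) x3=(1.2708, -1.0954, 0.5581) x4=(-1.4601, 0.4620, -0.4855)
step 3: x0=(-0.5497, 0.8492, 0.5973) x1=(-1.8107, -0.8152, 0.9512) x2=(-0.0381, 0.5279, -0.8323) x3=(1.2706, -1.1076, 0.5820) x4=(-1.4437, 0.4680, -0.4724)
step 4: x0=(-0.5532, 0.8247, 0.6184) x1=(-1.8301, -0.8360, 0.9577) x2=(-0.0519, 0.5171, -0.8183) x3=(1.2700, -1.1195, 0.6058) x4=(-1.4263, 0.4740, -0.4588)
step 5: x0=(-0.5567, 0.7997, 0.6388) x1=(-1.8491, -0.8565, 0.9639) x2=(-0.0661, 0.5063, -0.8035) x3=(1.2691, -1.1312, 0.6295) x4=(-1.4080, 0.4799, -0.4446)
step 6: x0=(-0.5603, 0.7743, 0.6584) x1=(-1.8678, -0.8765, 0.9699) x2=(-0.0809, 0.4954, -0.7879) x3=(1.2677, -1.1425, 0.6530) x4=(-1.3886, 0.4858, -0.4298)
step 7: x0=(-0.5641, 0.7485, 0.6774) x1=(-1.8860, -0.8961, 0.9756) x2=(-0.0963, 0.4845, -0.7715) x3=(1.2660, -1.1535, 0.6765) x4=(-1.3681, 0.4917, -0.4145)
step 8: x0=(-0.5680, 0.7223, 0.6957) x1=(-1.9039, -0.9153, 0.9810) x2=(-0.1122, 0.4735, -0.7544) x3=(1.2639, -1.1643, 0.6998) x4=(-1.3466, 0.4975, -0.3986)
step 9: x0=(-0.5719, 0.6957, 0.7131) x1=(-1.9213, -0.9341, 0.9861) x2=(-0.1287, 0.4626, -0.7364) x3=(1.2614, -1.1747, 0.7230) x4=(-1.3240, 0.5031, -0.3821)
step 10: x0=(-0.5761, 0.6686, 0.7298) x1=(-1.9384, -0.9525, 0.9911) x2=(-0.1459, 0.4515, -0.7177) x3=(1.2586, -1.1848, 0.7461) x4=(-1.3001, 0.5087, -0.3650)
step 11: x0=(-0.5803, 0.6412, 0.7458) x1=(-1.9550, -0.9705, 0.9958) x2=(-0.1636, 0.4405, -0.6980) x3=(1.2553, -1.1947, 0.7691) x4=(-1.2751, 0.5141, -0.3474)
step 12: x0=(-0.5847, 0.6135, 0.7608) x1=(-1.9712, -0.9881, 1.0002) x2=(-0.1821, 0.4294, -0.6776) x3=(1.2517, -1.2042, 0.7919) x4=(-1.2488, 0.5193, -0.3292)
step 13: x0=(-0.5892, 0.5854, 0.7751) x1=(-1.9870, -1.0053, 1.0045) x2=(-0.2012, 0.4183, -0.6562) x3=(1.2476, -1.2135, 0.8147) x4=(-1.2212, 0.5244, -0.3104)
step 14: x0=(-0.5938, 0.5569, 0.7884) x1=(-2.0023, -1.0220, 1.0085) x2=(-0.2210, 0.4072, -0.6340) x3=(1.2432, -1.2224, 0.8373) x4=(-1.1922, 0.5291, -0.2911)
step 15: x0=(-0.5986, 0.5281, 0.8009) x1=(-2.0172, -1.0384, 1.0123) x2=(-0.2417, 0.3961, -0.6107) x3=(1.2384, -1.2311, 0.8598) x4=(-1.1617, 0.5336, -0.2711)
step 16: x0=(-0.6035, 0.4991, 0.8124) x1=(-2.0317, -1.0544, 1.0159) x2=(-0.2631, 0.3850, -0.5865) x3=(1.2332, -1.2394, 0.8822) x4=(-1.1296, 0.5377, -0.2507)
step 17: x0=(-0.6086, 0.4697, 0.8229) x1=(-2.0458, -1.0699, 1.0193) x2=(-0.2855, 0.3740, -0.5612) x3=(1.2275, -1.2475, 0.9044) x4=(-1.0959, 0.5413, -0.2297)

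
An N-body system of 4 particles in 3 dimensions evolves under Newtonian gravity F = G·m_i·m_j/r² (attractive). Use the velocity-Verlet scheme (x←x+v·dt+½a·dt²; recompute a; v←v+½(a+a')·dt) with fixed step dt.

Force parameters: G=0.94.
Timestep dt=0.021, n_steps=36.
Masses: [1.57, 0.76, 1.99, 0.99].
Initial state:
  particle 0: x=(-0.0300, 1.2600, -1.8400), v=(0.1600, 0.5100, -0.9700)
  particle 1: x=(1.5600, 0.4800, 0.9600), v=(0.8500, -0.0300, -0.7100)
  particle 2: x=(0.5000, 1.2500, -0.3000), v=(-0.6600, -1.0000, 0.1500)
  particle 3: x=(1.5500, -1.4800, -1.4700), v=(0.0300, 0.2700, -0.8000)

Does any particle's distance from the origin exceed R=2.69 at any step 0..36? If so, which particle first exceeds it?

yes, particle 3

step 0: x0=(-0.0300, 1.2600, -1.8400) x1=(1.5600, 0.4800, 0.9600) x2=(0.5000, 1.2500, -0.3000) x3=(1.5500, -1.4800, -1.4700)
step 1: x0=(-0.0266, 1.2707, -1.8602) x1=(1.5778, 0.4794, 0.9450) x2=(0.4861, 1.2290, -0.2969) x3=(1.5506, -1.4743, -1.4868)
step 2: x0=(-0.0230, 1.2813, -1.8801) x1=(1.5953, 0.4789, 0.9297) x2=(0.4723, 1.2079, -0.2941) x3=(1.5511, -1.4684, -1.5035)
step 3: x0=(-0.0193, 1.2919, -1.8997) x1=(1.6127, 0.4785, 0.9141) x2=(0.4584, 1.1867, -0.2914) x3=(1.5516, -1.4623, -1.5202)
step 4: x0=(-0.0155, 1.3024, -1.9189) x1=(1.6300, 0.4782, 0.8983) x2=(0.4445, 1.1655, -0.2888) x3=(1.5520, -1.4561, -1.5368)
step 5: x0=(-0.0116, 1.3129, -1.9379) x1=(1.6470, 0.4780, 0.8823) x2=(0.4307, 1.1442, -0.2865) x3=(1.5524, -1.4498, -1.5534)
step 6: x0=(-0.0076, 1.3233, -1.9566) x1=(1.6638, 0.4778, 0.8660) x2=(0.4169, 1.1228, -0.2843) x3=(1.5527, -1.4433, -1.5699)
step 7: x0=(-0.0035, 1.3336, -1.9750) x1=(1.6804, 0.4777, 0.8495) x2=(0.4031, 1.1015, -0.2822) x3=(1.5529, -1.4367, -1.5864)
step 8: x0=(0.0007, 1.3438, -1.9931) x1=(1.6968, 0.4777, 0.8327) x2=(0.3894, 1.0800, -0.2804) x3=(1.5531, -1.4299, -1.6028)
step 9: x0=(0.0050, 1.3540, -2.0109) x1=(1.7130, 0.4778, 0.8158) x2=(0.3756, 1.0586, -0.2787) x3=(1.5532, -1.4230, -1.6191)
step 10: x0=(0.0094, 1.3641, -2.0284) x1=(1.7290, 0.4779, 0.7985) x2=(0.3620, 1.0371, -0.2771) x3=(1.5533, -1.4159, -1.6354)
step 11: x0=(0.0138, 1.3741, -2.0457) x1=(1.7448, 0.4781, 0.7811) x2=(0.3484, 1.0156, -0.2757) x3=(1.5533, -1.4087, -1.6517)
step 12: x0=(0.0184, 1.3840, -2.0627) x1=(1.7604, 0.4784, 0.7634) x2=(0.3348, 0.9940, -0.2745) x3=(1.5532, -1.4014, -1.6678)
step 13: x0=(0.0230, 1.3938, -2.0795) x1=(1.7757, 0.4787, 0.7456) x2=(0.3213, 0.9725, -0.2734) x3=(1.5530, -1.3938, -1.6840)
step 14: x0=(0.0277, 1.4035, -2.0960) x1=(1.7908, 0.4791, 0.7275) x2=(0.3079, 0.9509, -0.2724) x3=(1.5528, -1.3862, -1.7000)
step 15: x0=(0.0324, 1.4131, -2.1122) x1=(1.8057, 0.4795, 0.7092) x2=(0.2945, 0.9293, -0.2716) x3=(1.5525, -1.3784, -1.7160)
step 16: x0=(0.0372, 1.4226, -2.1282) x1=(1.8204, 0.4799, 0.6907) x2=(0.2812, 0.9077, -0.2710) x3=(1.5522, -1.3704, -1.7320)
step 17: x0=(0.0421, 1.4321, -2.1440) x1=(1.8348, 0.4804, 0.6719) x2=(0.2679, 0.8861, -0.2705) x3=(1.5518, -1.3623, -1.7478)
step 18: x0=(0.0470, 1.4414, -2.1596) x1=(1.8490, 0.4810, 0.6530) x2=(0.2548, 0.8644, -0.2701) x3=(1.5513, -1.3541, -1.7636)
step 19: x0=(0.0520, 1.4506, -2.1749) x1=(1.8630, 0.4816, 0.6339) x2=(0.2417, 0.8428, -0.2698) x3=(1.5508, -1.3457, -1.7794)
step 20: x0=(0.0570, 1.4597, -2.1900) x1=(1.8767, 0.4822, 0.6146) x2=(0.2287, 0.8212, -0.2697) x3=(1.5502, -1.3372, -1.7951)
step 21: x0=(0.0621, 1.4687, -2.2049) x1=(1.8903, 0.4828, 0.5952) x2=(0.2158, 0.7995, -0.2698) x3=(1.5495, -1.3285, -1.8107)
step 22: x0=(0.0673, 1.4776, -2.2196) x1=(1.9036, 0.4835, 0.5755) x2=(0.2029, 0.7779, -0.2699) x3=(1.5488, -1.3197, -1.8262)
step 23: x0=(0.0724, 1.4864, -2.2340) x1=(1.9166, 0.4842, 0.5557) x2=(0.1902, 0.7563, -0.2702) x3=(1.5479, -1.3107, -1.8417)
step 24: x0=(0.0777, 1.4951, -2.2483) x1=(1.9294, 0.4849, 0.5357) x2=(0.1775, 0.7346, -0.2706) x3=(1.5471, -1.3016, -1.8571)
step 25: x0=(0.0829, 1.5037, -2.2624) x1=(1.9420, 0.4856, 0.5155) x2=(0.1650, 0.7130, -0.2712) x3=(1.5461, -1.2924, -1.8724)
step 26: x0=(0.0882, 1.5121, -2.2763) x1=(1.9544, 0.4863, 0.4952) x2=(0.1525, 0.6914, -0.2718) x3=(1.5451, -1.2830, -1.8876)
step 27: x0=(0.0935, 1.5205, -2.2900) x1=(1.9665, 0.4871, 0.4747) x2=(0.1401, 0.6698, -0.2726) x3=(1.5440, -1.2734, -1.9028)
step 28: x0=(0.0989, 1.5287, -2.3035) x1=(1.9784, 0.4878, 0.4540) x2=(0.1279, 0.6482, -0.2735) x3=(1.5428, -1.2637, -1.9179)
step 29: x0=(0.1043, 1.5369, -2.3168) x1=(1.9901, 0.4886, 0.4332) x2=(0.1157, 0.6267, -0.2745) x3=(1.5416, -1.2539, -1.9329)
step 30: x0=(0.1098, 1.5449, -2.3300) x1=(2.0016, 0.4894, 0.4123) x2=(0.1036, 0.6051, -0.2757) x3=(1.5403, -1.2439, -1.9479)
step 31: x0=(0.1152, 1.5528, -2.3430) x1=(2.0128, 0.4901, 0.3911) x2=(0.0916, 0.5836, -0.2770) x3=(1.5389, -1.2338, -1.9627)
step 32: x0=(0.1207, 1.5606, -2.3558) x1=(2.0238, 0.4909, 0.3699) x2=(0.0797, 0.5620, -0.2784) x3=(1.5374, -1.2236, -1.9775)
step 33: x0=(0.1263, 1.5683, -2.3684) x1=(2.0346, 0.4917, 0.3485) x2=(0.0679, 0.5405, -0.2799) x3=(1.5359, -1.2132, -1.9922)
step 34: x0=(0.1318, 1.5759, -2.3809) x1=(2.0451, 0.4924, 0.3270) x2=(0.0562, 0.5191, -0.2815) x3=(1.5343, -1.2026, -2.0069)
step 35: x0=(0.1374, 1.5833, -2.3933) x1=(2.0555, 0.4932, 0.3053) x2=(0.0446, 0.4976, -0.2832) x3=(1.5326, -1.1919, -2.0214)
step 36: x0=(0.1431, 1.5907, -2.4054) x1=(2.0656, 0.4939, 0.2835) x2=(0.0331, 0.4762, -0.2851) x3=(1.5308, -1.1811, -2.0359)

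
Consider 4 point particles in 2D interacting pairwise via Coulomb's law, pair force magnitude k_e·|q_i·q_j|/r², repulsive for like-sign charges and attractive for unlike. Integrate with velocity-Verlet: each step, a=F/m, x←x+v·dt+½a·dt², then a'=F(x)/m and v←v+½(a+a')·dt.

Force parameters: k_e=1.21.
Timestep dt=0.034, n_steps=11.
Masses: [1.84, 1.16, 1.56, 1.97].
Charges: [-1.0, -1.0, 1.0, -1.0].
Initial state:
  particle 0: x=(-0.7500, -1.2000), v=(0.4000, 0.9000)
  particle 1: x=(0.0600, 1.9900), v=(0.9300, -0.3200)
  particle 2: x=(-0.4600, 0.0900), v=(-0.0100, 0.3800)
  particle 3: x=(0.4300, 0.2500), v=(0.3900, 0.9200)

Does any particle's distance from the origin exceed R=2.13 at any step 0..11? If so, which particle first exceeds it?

step 0: x0=(-0.7500, -1.2000) x1=(0.0600, 1.9900) x2=(-0.4600, 0.0900) x3=(0.4300, 0.2500)
step 1: x0=(-0.7364, -1.1693) x1=(0.0916, 1.9792) x2=(-0.4598, 0.1029) x3=(0.4429, 0.2812)
step 2: x0=(-0.7229, -1.1384) x1=(0.1230, 1.9686) x2=(-0.4587, 0.1157) x3=(0.4552, 0.3121)
step 3: x0=(-0.7095, -1.1073) x1=(0.1542, 1.9583) x2=(-0.4565, 0.1284) x3=(0.4668, 0.3428)
step 4: x0=(-0.6961, -1.0760) x1=(0.1853, 1.9481) x2=(-0.4535, 0.1410) x3=(0.4779, 0.3732)
step 5: x0=(-0.6828, -1.0444) x1=(0.2163, 1.9383) x2=(-0.4495, 0.1535) x3=(0.4884, 0.4033)
step 6: x0=(-0.6695, -1.0126) x1=(0.2471, 1.9287) x2=(-0.4446, 0.1658) x3=(0.4984, 0.4331)
step 7: x0=(-0.6563, -0.9805) x1=(0.2777, 1.9195) x2=(-0.4389, 0.1781) x3=(0.5078, 0.4625)
step 8: x0=(-0.6432, -0.9481) x1=(0.3081, 1.9106) x2=(-0.4323, 0.1902) x3=(0.5167, 0.4916)
step 9: x0=(-0.6301, -0.9154) x1=(0.3384, 1.9021) x2=(-0.4249, 0.2022) x3=(0.5251, 0.5202)
step 10: x0=(-0.6171, -0.8824) x1=(0.3684, 1.8941) x2=(-0.4166, 0.2140) x3=(0.5330, 0.5485)
step 11: x0=(-0.6041, -0.8490) x1=(0.3983, 1.8865) x2=(-0.4075, 0.2256) x3=(0.5404, 0.5763)

no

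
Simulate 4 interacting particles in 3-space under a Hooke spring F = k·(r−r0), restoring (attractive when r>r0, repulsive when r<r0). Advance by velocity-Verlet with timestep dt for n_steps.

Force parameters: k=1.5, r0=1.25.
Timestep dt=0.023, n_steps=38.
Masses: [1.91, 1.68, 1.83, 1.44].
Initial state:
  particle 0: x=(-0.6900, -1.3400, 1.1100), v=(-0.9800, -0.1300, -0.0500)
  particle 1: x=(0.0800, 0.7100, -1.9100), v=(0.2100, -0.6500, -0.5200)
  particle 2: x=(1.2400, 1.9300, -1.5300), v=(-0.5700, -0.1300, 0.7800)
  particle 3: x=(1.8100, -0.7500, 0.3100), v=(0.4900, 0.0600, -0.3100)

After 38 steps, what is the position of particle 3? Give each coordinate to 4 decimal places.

step 0: x0=(-0.6900, -1.3400, 1.1100) x1=(0.0800, 0.7100, -1.9100) x2=(1.2400, 1.9300, -1.5300) x3=(1.8100, -0.7500, 0.3100)
step 1: x0=(-0.7119, -1.3421, 1.1079) x1=(0.0850, 0.6946, -1.9211) x2=(1.2266, 1.9261, -1.5114) x3=(1.8205, -0.7480, 0.3023)
step 2: x0=(-0.7323, -1.3426, 1.1041) x1=(0.0905, 0.6783, -1.9306) x2=(1.2126, 1.9202, -1.4916) x3=(1.8295, -0.7448, 0.2935)
step 3: x0=(-0.7514, -1.3414, 1.0984) x1=(0.0963, 0.6611, -1.9385) x2=(1.1980, 1.9125, -1.4705) x3=(1.8369, -0.7404, 0.2836)
step 4: x0=(-0.7691, -1.3385, 1.0909) x1=(0.1025, 0.6431, -1.9447) x2=(1.1829, 1.9029, -1.4482) x3=(1.8428, -0.7348, 0.2726)
step 5: x0=(-0.7854, -1.3339, 1.0817) x1=(0.1090, 0.6242, -1.9493) x2=(1.1671, 1.8914, -1.4247) x3=(1.8470, -0.7280, 0.2605)
step 6: x0=(-0.8002, -1.3277, 1.0706) x1=(0.1159, 0.6045, -1.9522) x2=(1.1508, 1.8780, -1.4000) x3=(1.8496, -0.7201, 0.2474)
step 7: x0=(-0.8135, -1.3199, 1.0578) x1=(0.1231, 0.5840, -1.9535) x2=(1.1340, 1.8629, -1.3742) x3=(1.8506, -0.7111, 0.2332)
step 8: x0=(-0.8254, -1.3104, 1.0432) x1=(0.1307, 0.5627, -1.9531) x2=(1.1166, 1.8459, -1.3472) x3=(1.8500, -0.7010, 0.2181)
step 9: x0=(-0.8358, -1.2994, 1.0269) x1=(0.1386, 0.5406, -1.9511) x2=(1.0987, 1.8271, -1.3192) x3=(1.8478, -0.6899, 0.2020)
step 10: x0=(-0.8448, -1.2867, 1.0090) x1=(0.1467, 0.5178, -1.9476) x2=(1.0802, 1.8065, -1.2902) x3=(1.8439, -0.6777, 0.1850)
step 11: x0=(-0.8522, -1.2726, 0.9893) x1=(0.1552, 0.4942, -1.9424) x2=(1.0613, 1.7842, -1.2602) x3=(1.8384, -0.6646, 0.1671)
step 12: x0=(-0.8583, -1.2569, 0.9680) x1=(0.1639, 0.4700, -1.9357) x2=(1.0418, 1.7603, -1.2292) x3=(1.8313, -0.6504, 0.1483)
step 13: x0=(-0.8628, -1.2397, 0.9451) x1=(0.1729, 0.4451, -1.9275) x2=(1.0219, 1.7346, -1.1973) x3=(1.8226, -0.6354, 0.1287)
step 14: x0=(-0.8659, -1.2211, 0.9206) x1=(0.1821, 0.4196, -1.9177) x2=(1.0015, 1.7073, -1.1644) x3=(1.8123, -0.6195, 0.1083)
step 15: x0=(-0.8676, -1.2010, 0.8946) x1=(0.1915, 0.3934, -1.9065) x2=(0.9806, 1.6785, -1.1308) x3=(1.8004, -0.6028, 0.0872)
step 16: x0=(-0.8678, -1.1796, 0.8670) x1=(0.2011, 0.3667, -1.8938) x2=(0.9593, 1.6481, -1.0964) x3=(1.7869, -0.5853, 0.0653)
step 17: x0=(-0.8667, -1.1569, 0.8380) x1=(0.2108, 0.3395, -1.8797) x2=(0.9375, 1.6163, -1.0612) x3=(1.7720, -0.5670, 0.0428)
step 18: x0=(-0.8641, -1.1328, 0.8076) x1=(0.2208, 0.3117, -1.8643) x2=(0.9154, 1.5829, -1.0252) x3=(1.7555, -0.5480, 0.0197)
step 19: x0=(-0.8602, -1.1075, 0.7759) x1=(0.2309, 0.2835, -1.8475) x2=(0.8928, 1.5482, -0.9887) x3=(1.7375, -0.5284, -0.0041)
step 20: x0=(-0.8549, -1.0810, 0.7428) x1=(0.2411, 0.2548, -1.8294) x2=(0.8698, 1.5122, -0.9515) x3=(1.7182, -0.5081, -0.0284)
step 21: x0=(-0.8483, -1.0533, 0.7084) x1=(0.2514, 0.2258, -1.8101) x2=(0.8465, 1.4749, -0.9137) x3=(1.6974, -0.4873, -0.0531)
step 22: x0=(-0.8404, -1.0245, 0.6728) x1=(0.2618, 0.1963, -1.7895) x2=(0.8228, 1.4364, -0.8754) x3=(1.6753, -0.4660, -0.0784)
step 23: x0=(-0.8313, -0.9947, 0.6361) x1=(0.2723, 0.1665, -1.7679) x2=(0.7987, 1.3967, -0.8367) x3=(1.6519, -0.4442, -0.1040)
step 24: x0=(-0.8209, -0.9639, 0.5983) x1=(0.2828, 0.1364, -1.7451) x2=(0.7743, 1.3559, -0.7974) x3=(1.6272, -0.4220, -0.1300)
step 25: x0=(-0.8094, -0.9321, 0.5594) x1=(0.2933, 0.1061, -1.7213) x2=(0.7496, 1.3141, -0.7579) x3=(1.6013, -0.3994, -0.1563)
step 26: x0=(-0.7967, -0.8994, 0.5195) x1=(0.3039, 0.0755, -1.6965) x2=(0.7246, 1.2713, -0.7179) x3=(1.5743, -0.3766, -0.1829)
step 27: x0=(-0.7829, -0.8659, 0.4787) x1=(0.3145, 0.0447, -1.6708) x2=(0.6993, 1.2276, -0.6777) x3=(1.5462, -0.3534, -0.2097)
step 28: x0=(-0.7680, -0.8315, 0.4370) x1=(0.3250, 0.0137, -1.6442) x2=(0.6737, 1.1831, -0.6372) x3=(1.5170, -0.3300, -0.2367)
step 29: x0=(-0.7522, -0.7965, 0.3945) x1=(0.3355, -0.0174, -1.6168) x2=(0.6479, 1.1378, -0.5965) x3=(1.4869, -0.3065, -0.2638)
step 30: x0=(-0.7354, -0.7608, 0.3513) x1=(0.3460, -0.0486, -1.5887) x2=(0.6218, 1.0918, -0.5557) x3=(1.4559, -0.2828, -0.2910)
step 31: x0=(-0.7176, -0.7245, 0.3074) x1=(0.3564, -0.0799, -1.5598) x2=(0.5955, 1.0451, -0.5147) x3=(1.4240, -0.2590, -0.3184)
step 32: x0=(-0.6990, -0.6876, 0.2629) x1=(0.3667, -0.1112, -1.5303) x2=(0.5690, 0.9979, -0.4736) x3=(1.3914, -0.2352, -0.3457)
step 33: x0=(-0.6797, -0.6502, 0.2178) x1=(0.3769, -0.1426, -1.5003) x2=(0.5423, 0.9502, -0.4325) x3=(1.3580, -0.2113, -0.3730)
step 34: x0=(-0.6595, -0.6125, 0.1722) x1=(0.3870, -0.1740, -1.4697) x2=(0.5154, 0.9021, -0.3913) x3=(1.3241, -0.1875, -0.4003)
step 35: x0=(-0.6387, -0.5743, 0.1261) x1=(0.3970, -0.2053, -1.4387) x2=(0.4883, 0.8536, -0.3501) x3=(1.2896, -0.1637, -0.4276)
step 36: x0=(-0.6173, -0.5358, 0.0797) x1=(0.4069, -0.2367, -1.4074) x2=(0.4610, 0.8048, -0.3090) x3=(1.2547, -0.1400, -0.4547)
step 37: x0=(-0.5953, -0.4970, 0.0330) x1=(0.4166, -0.2679, -1.3757) x2=(0.4336, 0.7557, -0.2678) x3=(1.2193, -0.1164, -0.4818)
step 38: x0=(-0.5729, -0.4581, -0.0140) x1=(0.4262, -0.2992, -1.3437) x2=(0.4061, 0.7065, -0.2267) x3=(1.1837, -0.0929, -0.5088)

(1.1837, -0.0929, -0.5088)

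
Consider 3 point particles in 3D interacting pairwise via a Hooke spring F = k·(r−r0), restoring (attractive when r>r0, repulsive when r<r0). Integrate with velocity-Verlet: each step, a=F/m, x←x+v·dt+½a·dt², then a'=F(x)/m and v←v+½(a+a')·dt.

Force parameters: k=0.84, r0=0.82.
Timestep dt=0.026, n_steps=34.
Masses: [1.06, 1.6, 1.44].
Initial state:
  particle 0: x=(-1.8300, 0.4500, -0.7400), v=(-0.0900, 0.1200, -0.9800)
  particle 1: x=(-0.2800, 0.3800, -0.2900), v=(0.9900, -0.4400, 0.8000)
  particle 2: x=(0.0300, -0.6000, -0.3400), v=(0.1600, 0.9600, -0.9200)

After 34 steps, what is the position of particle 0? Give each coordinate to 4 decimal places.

(-1.2737, 0.3806, -1.3671)

step 0: x0=(-1.8300, 0.4500, -0.7400) x1=(-0.2800, 0.3800, -0.2900) x2=(0.0300, -0.6000, -0.3400)
step 1: x0=(-1.8318, 0.4529, -0.7654) x1=(-0.2544, 0.3685, -0.2692) x2=(0.0339, -0.5749, -0.3640)
step 2: x0=(-1.8326, 0.4555, -0.7904) x1=(-0.2290, 0.3570, -0.2486) x2=(0.0374, -0.5494, -0.3880)
step 3: x0=(-1.8323, 0.4577, -0.8152) x1=(-0.2040, 0.3455, -0.2280) x2=(0.0403, -0.5237, -0.4122)
step 4: x0=(-1.8309, 0.4596, -0.8397) x1=(-0.1792, 0.3339, -0.2076) x2=(0.0428, -0.4977, -0.4364)
step 5: x0=(-1.8285, 0.4611, -0.8639) x1=(-0.1547, 0.3224, -0.1873) x2=(0.0449, -0.4714, -0.4607)
step 6: x0=(-1.8249, 0.4622, -0.8878) x1=(-0.1306, 0.3108, -0.1671) x2=(0.0465, -0.4449, -0.4852)
step 7: x0=(-1.8202, 0.4630, -0.9113) x1=(-0.1068, 0.2993, -0.1471) x2=(0.0476, -0.4181, -0.5097)
step 8: x0=(-1.8144, 0.4635, -0.9344) x1=(-0.0833, 0.2878, -0.1272) x2=(0.0483, -0.3912, -0.5343)
step 9: x0=(-1.8074, 0.4636, -0.9572) x1=(-0.0602, 0.2764, -0.1075) x2=(0.0485, -0.3640, -0.5590)
step 10: x0=(-1.7993, 0.4634, -0.9796) x1=(-0.0374, 0.2650, -0.0879) x2=(0.0483, -0.3367, -0.5838)
step 11: x0=(-1.7901, 0.4629, -1.0016) x1=(-0.0150, 0.2537, -0.0685) x2=(0.0476, -0.3092, -0.6088)
step 12: x0=(-1.7797, 0.4621, -1.0231) x1=(0.0070, 0.2424, -0.0493) x2=(0.0466, -0.2815, -0.6338)
step 13: x0=(-1.7681, 0.4610, -1.0442) x1=(0.0286, 0.2311, -0.0304) x2=(0.0451, -0.2536, -0.6589)
step 14: x0=(-1.7554, 0.4596, -1.0649) x1=(0.0498, 0.2200, -0.0116) x2=(0.0431, -0.2256, -0.6841)
step 15: x0=(-1.7416, 0.4579, -1.0851) x1=(0.0707, 0.2088, 0.0070) x2=(0.0408, -0.1974, -0.7094)
step 16: x0=(-1.7266, 0.4559, -1.1048) x1=(0.0912, 0.1978, 0.0253) x2=(0.0381, -0.1691, -0.7348)
step 17: x0=(-1.7104, 0.4536, -1.1240) x1=(0.1112, 0.1867, 0.0433) x2=(0.0349, -0.1406, -0.7603)
step 18: x0=(-1.6932, 0.4510, -1.1428) x1=(0.1309, 0.1758, 0.0611) x2=(0.0314, -0.1120, -0.7858)
step 19: x0=(-1.6747, 0.4482, -1.1610) x1=(0.1501, 0.1649, 0.0786) x2=(0.0275, -0.0833, -0.8114)
step 20: x0=(-1.6552, 0.4452, -1.1787) x1=(0.1689, 0.1540, 0.0958) x2=(0.0233, -0.0544, -0.8370)
step 21: x0=(-1.6346, 0.4419, -1.1959) x1=(0.1874, 0.1432, 0.1126) x2=(0.0187, -0.0254, -0.8626)
step 22: x0=(-1.6129, 0.4383, -1.2125) x1=(0.2053, 0.1324, 0.1291) x2=(0.0137, 0.0037, -0.8883)
step 23: x0=(-1.5901, 0.4346, -1.2286) x1=(0.2229, 0.1218, 0.1452) x2=(0.0085, 0.0329, -0.9139)
step 24: x0=(-1.5662, 0.4306, -1.2441) x1=(0.2400, 0.1111, 0.1609) x2=(0.0029, 0.0621, -0.9395)
step 25: x0=(-1.5413, 0.4264, -1.2590) x1=(0.2567, 0.1006, 0.1761) x2=(-0.0030, 0.0915, -0.9650)
step 26: x0=(-1.5153, 0.4220, -1.2734) x1=(0.2730, 0.0901, 0.1909) x2=(-0.0091, 0.1209, -0.9904)
step 27: x0=(-1.4884, 0.4174, -1.2872) x1=(0.2888, 0.0797, 0.2053) x2=(-0.0154, 0.1504, -1.0157)
step 28: x0=(-1.4605, 0.4126, -1.3004) x1=(0.3041, 0.0694, 0.2191) x2=(-0.0220, 0.1799, -1.0410)
step 29: x0=(-1.4316, 0.4077, -1.3130) x1=(0.3190, 0.0591, 0.2324) x2=(-0.0288, 0.2095, -1.0660)
step 30: x0=(-1.4018, 0.4026, -1.3250) x1=(0.3335, 0.0490, 0.2452) x2=(-0.0358, 0.2390, -1.0910)
step 31: x0=(-1.3710, 0.3973, -1.3364) x1=(0.3475, 0.0390, 0.2574) x2=(-0.0429, 0.2686, -1.1157)
step 32: x0=(-1.3394, 0.3919, -1.3473) x1=(0.3610, 0.0291, 0.2691) x2=(-0.0502, 0.2981, -1.1402)
step 33: x0=(-1.3070, 0.3863, -1.3575) x1=(0.3741, 0.0193, 0.2801) x2=(-0.0576, 0.3276, -1.1646)
step 34: x0=(-1.2737, 0.3806, -1.3671) x1=(0.3867, 0.0097, 0.2905) x2=(-0.0650, 0.3571, -1.1886)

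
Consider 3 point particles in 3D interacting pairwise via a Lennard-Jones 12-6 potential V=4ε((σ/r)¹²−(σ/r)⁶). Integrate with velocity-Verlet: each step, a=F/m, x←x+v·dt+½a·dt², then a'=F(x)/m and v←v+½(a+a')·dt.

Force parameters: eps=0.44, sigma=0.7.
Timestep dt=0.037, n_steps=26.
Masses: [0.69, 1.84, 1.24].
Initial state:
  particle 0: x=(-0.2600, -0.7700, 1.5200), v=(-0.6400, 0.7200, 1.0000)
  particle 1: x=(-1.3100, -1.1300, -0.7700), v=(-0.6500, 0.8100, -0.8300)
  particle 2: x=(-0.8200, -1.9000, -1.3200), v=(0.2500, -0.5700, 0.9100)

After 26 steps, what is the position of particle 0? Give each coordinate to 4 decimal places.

(-0.8759, -0.0775, 2.4814)

step 0: x0=(-0.2600, -0.7700, 1.5200) x1=(-1.3100, -1.1300, -0.7700) x2=(-0.8200, -1.9000, -1.3200)
step 1: x0=(-0.2837, -0.7434, 1.5570) x1=(-1.3339, -1.1002, -0.8008) x2=(-0.8109, -1.9208, -1.2861)
step 2: x0=(-0.3074, -0.7167, 1.5940) x1=(-1.3577, -1.0708, -0.8319) x2=(-0.8022, -1.9412, -1.2520)
step 3: x0=(-0.3310, -0.6901, 1.6310) x1=(-1.3812, -1.0416, -0.8630) x2=(-0.7937, -1.9610, -1.2176)
step 4: x0=(-0.3547, -0.6634, 1.6680) x1=(-1.4046, -1.0127, -0.8943) x2=(-0.7854, -1.9806, -1.1831)
step 5: x0=(-0.3784, -0.6368, 1.7050) x1=(-1.4278, -0.9840, -0.9257) x2=(-0.7774, -1.9998, -1.1485)
step 6: x0=(-0.4021, -0.6102, 1.7419) x1=(-1.4509, -0.9555, -0.9570) x2=(-0.7695, -2.0187, -1.1138)
step 7: x0=(-0.4258, -0.5835, 1.7789) x1=(-1.4740, -0.9271, -0.9884) x2=(-0.7617, -2.0374, -1.0792)
step 8: x0=(-0.4495, -0.5569, 1.8159) x1=(-1.4969, -0.8988, -1.0198) x2=(-0.7541, -2.0560, -1.0444)
step 9: x0=(-0.4732, -0.5303, 1.8529) x1=(-1.5199, -0.8706, -1.0512) x2=(-0.7465, -2.0745, -1.0097)
step 10: x0=(-0.4968, -0.5036, 1.8899) x1=(-1.5427, -0.8424, -1.0826) x2=(-0.7390, -2.0929, -0.9750)
step 11: x0=(-0.5205, -0.4770, 1.9268) x1=(-1.5656, -0.8143, -1.1140) x2=(-0.7315, -2.1112, -0.9403)
step 12: x0=(-0.5442, -0.4504, 1.9638) x1=(-1.5884, -0.7863, -1.1454) x2=(-0.7241, -2.1295, -0.9056)
step 13: x0=(-0.5679, -0.4237, 2.0008) x1=(-1.6112, -0.7582, -1.1768) x2=(-0.7167, -2.1477, -0.8710)
step 14: x0=(-0.5916, -0.3971, 2.0378) x1=(-1.6340, -0.7302, -1.2082) x2=(-0.7093, -2.1659, -0.8363)
step 15: x0=(-0.6153, -0.3705, 2.0747) x1=(-1.6568, -0.7022, -1.2395) x2=(-0.7019, -2.1840, -0.8016)
step 16: x0=(-0.6390, -0.3438, 2.1117) x1=(-1.6796, -0.6742, -1.2709) x2=(-0.6945, -2.2022, -0.7669)
step 17: x0=(-0.6627, -0.3172, 2.1487) x1=(-1.7024, -0.6462, -1.3023) x2=(-0.6871, -2.2203, -0.7323)
step 18: x0=(-0.6864, -0.2906, 2.1856) x1=(-1.7251, -0.6183, -1.3336) x2=(-0.6798, -2.2384, -0.6976)
step 19: x0=(-0.7100, -0.2639, 2.2226) x1=(-1.7479, -0.5903, -1.3650) x2=(-0.6724, -2.2566, -0.6630)
step 20: x0=(-0.7337, -0.2373, 2.2596) x1=(-1.7707, -0.5623, -1.3964) x2=(-0.6651, -2.2747, -0.6283)
step 21: x0=(-0.7574, -0.2107, 2.2966) x1=(-1.7934, -0.5344, -1.4277) x2=(-0.6577, -2.2928, -0.5937)
step 22: x0=(-0.7811, -0.1840, 2.3335) x1=(-1.8162, -0.5064, -1.4591) x2=(-0.6504, -2.3109, -0.5590)
step 23: x0=(-0.8048, -0.1574, 2.3705) x1=(-1.8390, -0.4784, -1.4905) x2=(-0.6431, -2.3290, -0.5243)
step 24: x0=(-0.8285, -0.1308, 2.4075) x1=(-1.8617, -0.4505, -1.5218) x2=(-0.6357, -2.3471, -0.4897)
step 25: x0=(-0.8522, -0.1041, 2.4444) x1=(-1.8845, -0.4225, -1.5532) x2=(-0.6284, -2.3652, -0.4551)
step 26: x0=(-0.8759, -0.0775, 2.4814) x1=(-1.9072, -0.3946, -1.5845) x2=(-0.6210, -2.3833, -0.4204)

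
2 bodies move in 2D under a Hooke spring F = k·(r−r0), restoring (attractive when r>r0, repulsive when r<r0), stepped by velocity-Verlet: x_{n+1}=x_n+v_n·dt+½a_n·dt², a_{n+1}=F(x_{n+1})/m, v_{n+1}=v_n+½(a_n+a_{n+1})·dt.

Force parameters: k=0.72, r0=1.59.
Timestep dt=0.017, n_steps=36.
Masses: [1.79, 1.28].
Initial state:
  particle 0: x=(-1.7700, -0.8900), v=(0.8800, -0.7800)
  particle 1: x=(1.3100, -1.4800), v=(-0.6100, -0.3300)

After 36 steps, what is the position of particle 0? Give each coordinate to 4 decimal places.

(-1.1432, -1.3833)

step 0: x0=(-1.7700, -0.8900) x1=(1.3100, -1.4800)
step 1: x0=(-1.7550, -0.9033) x1=(1.2995, -1.4856)
step 2: x0=(-1.7397, -0.9166) x1=(1.2888, -1.4911)
step 3: x0=(-1.7243, -0.9299) x1=(1.2778, -1.4966)
step 4: x0=(-1.7088, -0.9433) x1=(1.2666, -1.5021)
step 5: x0=(-1.6931, -0.9567) x1=(1.2551, -1.5075)
step 6: x0=(-1.6772, -0.9701) x1=(1.2435, -1.5128)
step 7: x0=(-1.6611, -0.9836) x1=(1.2316, -1.5182)
step 8: x0=(-1.6449, -0.9971) x1=(1.2195, -1.5235)
step 9: x0=(-1.6286, -1.0106) x1=(1.2072, -1.5287)
step 10: x0=(-1.6121, -1.0242) x1=(1.1947, -1.5339)
step 11: x0=(-1.5954, -1.0377) x1=(1.1820, -1.5391)
step 12: x0=(-1.5787, -1.0513) x1=(1.1690, -1.5442)
step 13: x0=(-1.5617, -1.0650) x1=(1.1559, -1.5493)
step 14: x0=(-1.5447, -1.0786) x1=(1.1426, -1.5544)
step 15: x0=(-1.5275, -1.0923) x1=(1.1291, -1.5594)
step 16: x0=(-1.5102, -1.1060) x1=(1.1155, -1.5644)
step 17: x0=(-1.4928, -1.1197) x1=(1.1017, -1.5694)
step 18: x0=(-1.4752, -1.1334) x1=(1.0877, -1.5743)
step 19: x0=(-1.4575, -1.1472) x1=(1.0735, -1.5793)
step 20: x0=(-1.4398, -1.1610) x1=(1.0592, -1.5842)
step 21: x0=(-1.4219, -1.1747) x1=(1.0447, -1.5890)
step 22: x0=(-1.4039, -1.1886) x1=(1.0301, -1.5939)
step 23: x0=(-1.3858, -1.2024) x1=(1.0154, -1.5987)
step 24: x0=(-1.3676, -1.2162) x1=(1.0005, -1.6035)
step 25: x0=(-1.3493, -1.2301) x1=(0.9855, -1.6082)
step 26: x0=(-1.3309, -1.2440) x1=(0.9703, -1.6130)
step 27: x0=(-1.3125, -1.2578) x1=(0.9551, -1.6177)
step 28: x0=(-1.2939, -1.2717) x1=(0.9397, -1.6224)
step 29: x0=(-1.2753, -1.2857) x1=(0.9242, -1.6271)
step 30: x0=(-1.2566, -1.2996) x1=(0.9086, -1.6318)
step 31: x0=(-1.2379, -1.3135) x1=(0.8929, -1.6365)
step 32: x0=(-1.2191, -1.3275) x1=(0.8772, -1.6412)
step 33: x0=(-1.2002, -1.3414) x1=(0.8613, -1.6458)
step 34: x0=(-1.1812, -1.3554) x1=(0.8454, -1.6504)
step 35: x0=(-1.1622, -1.3693) x1=(0.8294, -1.6550)
step 36: x0=(-1.1432, -1.3833) x1=(0.8133, -1.6597)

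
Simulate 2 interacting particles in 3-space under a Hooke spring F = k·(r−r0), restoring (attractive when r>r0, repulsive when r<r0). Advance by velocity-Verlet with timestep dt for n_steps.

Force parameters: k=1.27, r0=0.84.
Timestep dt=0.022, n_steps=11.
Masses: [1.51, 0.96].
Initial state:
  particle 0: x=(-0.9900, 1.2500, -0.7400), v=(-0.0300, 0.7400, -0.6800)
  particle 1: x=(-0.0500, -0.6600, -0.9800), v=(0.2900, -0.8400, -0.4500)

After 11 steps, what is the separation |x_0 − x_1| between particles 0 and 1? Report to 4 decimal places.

step 0: x0=(-0.9900, 1.2500, -0.7400) x1=(-0.0500, -0.6600, -0.9800)
step 1: x0=(-0.9905, 1.2660, -0.7550) x1=(-0.0438, -0.6781, -0.9899)
step 2: x0=(-0.9909, 1.2816, -0.7700) x1=(-0.0380, -0.6955, -0.9996)
step 3: x0=(-0.9909, 1.2967, -0.7851) x1=(-0.0325, -0.7120, -1.0093)
step 4: x0=(-0.9907, 1.3112, -0.8003) x1=(-0.0275, -0.7278, -1.0189)
step 5: x0=(-0.9903, 1.3252, -0.8155) x1=(-0.0228, -0.7427, -1.0284)
step 6: x0=(-0.9896, 1.3387, -0.8308) x1=(-0.0185, -0.7568, -1.0378)
step 7: x0=(-0.9887, 1.3517, -0.8461) x1=(-0.0146, -0.7700, -1.0471)
step 8: x0=(-0.9875, 1.3641, -0.8615) x1=(-0.0111, -0.7824, -1.0563)
step 9: x0=(-0.9861, 1.3759, -0.8769) x1=(-0.0081, -0.7939, -1.0655)
step 10: x0=(-0.9844, 1.3872, -0.8924) x1=(-0.0054, -0.8045, -1.0746)
step 11: x0=(-0.9825, 1.3978, -0.9080) x1=(-0.0031, -0.8141, -1.0836)

2.4255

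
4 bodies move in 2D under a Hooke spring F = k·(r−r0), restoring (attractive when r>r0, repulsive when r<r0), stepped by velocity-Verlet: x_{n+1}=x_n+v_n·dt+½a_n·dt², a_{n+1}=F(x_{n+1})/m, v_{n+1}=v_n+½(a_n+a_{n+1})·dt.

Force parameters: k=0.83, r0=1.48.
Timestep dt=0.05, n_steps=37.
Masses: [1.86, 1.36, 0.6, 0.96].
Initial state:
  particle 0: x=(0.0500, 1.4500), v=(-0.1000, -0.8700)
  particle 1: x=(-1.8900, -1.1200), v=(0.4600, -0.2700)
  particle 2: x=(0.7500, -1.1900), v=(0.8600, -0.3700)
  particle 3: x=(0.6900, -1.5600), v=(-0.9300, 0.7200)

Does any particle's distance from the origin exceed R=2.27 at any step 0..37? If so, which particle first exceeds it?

step 0: x0=(0.0500, 1.4500) x1=(-1.8900, -1.1200) x2=(0.7500, -1.1900) x3=(0.6900, -1.5600)
step 1: x0=(0.0448, 1.4042) x1=(-1.8645, -1.1326) x2=(0.7907, -1.2045) x3=(0.6417, -1.5233)
step 2: x0=(0.0391, 1.3539) x1=(-1.8340, -1.1435) x2=(0.8279, -1.2112) x3=(0.5895, -1.4852)
step 3: x0=(0.0331, 1.2993) x1=(-1.7987, -1.1525) x2=(0.8623, -1.2109) x3=(0.5331, -1.4457)
step 4: x0=(0.0267, 1.2406) x1=(-1.7589, -1.1599) x2=(0.8943, -1.2046) x3=(0.4724, -1.4045)
step 5: x0=(0.0199, 1.1781) x1=(-1.7148, -1.1656) x2=(0.9242, -1.1930) x3=(0.4076, -1.3615)
step 6: x0=(0.0127, 1.1120) x1=(-1.6666, -1.1696) x2=(0.9519, -1.1770) x3=(0.3392, -1.3167)
step 7: x0=(0.0052, 1.0425) x1=(-1.6146, -1.1720) x2=(0.9771, -1.1572) x3=(0.2675, -1.2701)
step 8: x0=(-0.0026, 0.9701) x1=(-1.5592, -1.1729) x2=(0.9999, -1.1340) x3=(0.1932, -1.2219)
step 9: x0=(-0.0106, 0.8949) x1=(-1.5006, -1.1723) x2=(1.0199, -1.1080) x3=(0.1166, -1.1723)
step 10: x0=(-0.0190, 0.8173) x1=(-1.4394, -1.1704) x2=(1.0371, -1.0795) x3=(0.0385, -1.1216)
step 11: x0=(-0.0276, 0.7377) x1=(-1.3757, -1.1672) x2=(1.0514, -1.0490) x3=(-0.0407, -1.0698)
step 12: x0=(-0.0363, 0.6564) x1=(-1.3101, -1.1629) x2=(1.0626, -1.0169) x3=(-0.1204, -1.0174)
step 13: x0=(-0.0453, 0.5737) x1=(-1.2428, -1.1576) x2=(1.0708, -0.9834) x3=(-0.2002, -0.9644)
step 14: x0=(-0.0543, 0.4899) x1=(-1.1744, -1.1516) x2=(1.0759, -0.9490) x3=(-0.2795, -0.9112)
step 15: x0=(-0.0635, 0.4054) x1=(-1.1052, -1.1451) x2=(1.0780, -0.9138) x3=(-0.3579, -0.8577)
step 16: x0=(-0.0726, 0.3206) x1=(-1.0355, -1.1383) x2=(1.0772, -0.8783) x3=(-0.4352, -0.8042)
step 17: x0=(-0.0816, 0.2356) x1=(-0.9657, -1.1316) x2=(1.0736, -0.8425) x3=(-0.5110, -0.7503)
step 18: x0=(-0.0905, 0.1509) x1=(-0.8959, -1.1255) x2=(1.0674, -0.8068) x3=(-0.5855, -0.6961)
step 19: x0=(-0.0991, 0.0666) x1=(-0.8262, -1.1204) x2=(1.0588, -0.7712) x3=(-0.6590, -0.6412)
step 20: x0=(-0.1073, -0.0171) x1=(-0.7563, -1.1167) x2=(1.0480, -0.7360) x3=(-0.7321, -0.5853)
step 21: x0=(-0.1150, -0.1000) x1=(-0.6862, -1.1146) x2=(1.0353, -0.7011) x3=(-0.8054, -0.5283)
step 22: x0=(-0.1220, -0.1822) x1=(-0.6156, -1.1142) x2=(1.0209, -0.6667) x3=(-0.8795, -0.4703)
step 23: x0=(-0.1284, -0.2635) x1=(-0.5445, -1.1153) x2=(1.0050, -0.6326) x3=(-0.9547, -0.4114)
step 24: x0=(-0.1341, -0.3441) x1=(-0.4731, -1.1180) x2=(0.9880, -0.5988) x3=(-1.0309, -0.3515)
step 25: x0=(-0.1392, -0.4240) x1=(-0.4014, -1.1221) x2=(0.9699, -0.5651) x3=(-1.1078, -0.2909)
step 26: x0=(-0.1439, -0.5031) x1=(-0.3298, -1.1278) x2=(0.9509, -0.5313) x3=(-1.1851, -0.2297)
step 27: x0=(-0.1483, -0.5814) x1=(-0.2584, -1.1350) x2=(0.9312, -0.4971) x3=(-1.2621, -0.1681)
step 28: x0=(-0.1527, -0.6589) x1=(-0.1873, -1.1438) x2=(0.9107, -0.4622) x3=(-1.3383, -0.1064)
step 29: x0=(-0.1572, -0.7354) x1=(-0.1167, -1.1541) x2=(0.8894, -0.4262) x3=(-1.4130, -0.0449)
step 30: x0=(-0.1622, -0.8109) x1=(-0.0465, -1.1661) x2=(0.8671, -0.3889) x3=(-1.4855, 0.0161)
step 31: x0=(-0.1681, -0.8854) x1=(0.0235, -1.1795) x2=(0.8437, -0.3500) x3=(-1.5554, 0.0761)
step 32: x0=(-0.1752, -0.9588) x1=(0.0935, -1.1942) x2=(0.8188, -0.3092) x3=(-1.6220, 0.1347)
step 33: x0=(-0.1838, -1.0314) x1=(0.1635, -1.2098) x2=(0.7921, -0.2663) x3=(-1.6846, 0.1916)
step 34: x0=(-0.1940, -1.1032) x1=(0.2338, -1.2259) x2=(0.7631, -0.2212) x3=(-1.7429, 0.2464)
step 35: x0=(-0.2060, -1.1745) x1=(0.3041, -1.2419) x2=(0.7315, -0.1740) x3=(-1.7962, 0.2987)
step 36: x0=(-0.2198, -1.2451) x1=(0.3743, -1.2576) x2=(0.6969, -0.1248) x3=(-1.8442, 0.3481)
step 37: x0=(-0.2351, -1.3152) x1=(0.4442, -1.2726) x2=(0.6589, -0.0738) x3=(-1.8864, 0.3943)

no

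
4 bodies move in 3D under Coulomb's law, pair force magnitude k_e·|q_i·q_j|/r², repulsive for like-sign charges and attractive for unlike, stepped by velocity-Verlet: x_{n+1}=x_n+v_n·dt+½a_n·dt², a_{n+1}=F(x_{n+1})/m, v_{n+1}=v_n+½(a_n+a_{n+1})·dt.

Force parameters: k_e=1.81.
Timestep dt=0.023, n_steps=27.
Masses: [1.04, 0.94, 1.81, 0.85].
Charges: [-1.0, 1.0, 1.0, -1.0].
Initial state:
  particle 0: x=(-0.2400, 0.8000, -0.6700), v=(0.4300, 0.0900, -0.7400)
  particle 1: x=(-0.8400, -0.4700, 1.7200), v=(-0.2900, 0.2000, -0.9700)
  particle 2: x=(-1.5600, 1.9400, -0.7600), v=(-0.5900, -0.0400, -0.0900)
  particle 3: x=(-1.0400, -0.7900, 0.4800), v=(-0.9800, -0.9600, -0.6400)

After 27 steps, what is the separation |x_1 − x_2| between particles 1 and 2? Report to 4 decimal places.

step 0: x0=(-0.2400, 0.8000, -0.6700) x1=(-0.8400, -0.4700, 1.7200) x2=(-1.5600, 1.9400, -0.7600) x3=(-1.0400, -0.7900, 0.4800)
step 1: x0=(-0.2302, 0.8022, -0.6870) x1=(-0.8467, -0.4655, 1.6974) x2=(-1.5735, 1.9390, -0.7621) x3=(-1.0625, -0.8120, 0.4656)
step 2: x0=(-0.2206, 0.8047, -0.7041) x1=(-0.8534, -0.4611, 1.6741) x2=(-1.5869, 1.9379, -0.7641) x3=(-1.0851, -0.8340, 0.4520)
step 3: x0=(-0.2111, 0.8075, -0.7211) x1=(-0.8603, -0.4569, 1.6502) x2=(-1.6001, 1.9366, -0.7662) x3=(-1.1076, -0.8558, 0.4391)
step 4: x0=(-0.2018, 0.8105, -0.7382) x1=(-0.8671, -0.4529, 1.6257) x2=(-1.6132, 1.9353, -0.7683) x3=(-1.1302, -0.8774, 0.4268)
step 5: x0=(-0.1927, 0.8139, -0.7552) x1=(-0.8741, -0.4491, 1.6006) x2=(-1.6262, 1.9338, -0.7704) x3=(-1.1527, -0.8990, 0.4153)
step 6: x0=(-0.1838, 0.8174, -0.7723) x1=(-0.8811, -0.4454, 1.5749) x2=(-1.6391, 1.9322, -0.7725) x3=(-1.1751, -0.9203, 0.4044)
step 7: x0=(-0.1751, 0.8212, -0.7893) x1=(-0.8882, -0.4420, 1.5486) x2=(-1.6518, 1.9304, -0.7746) x3=(-1.1976, -0.9414, 0.3942)
step 8: x0=(-0.1665, 0.8252, -0.8063) x1=(-0.8954, -0.4389, 1.5216) x2=(-1.6645, 1.9286, -0.7767) x3=(-1.2199, -0.9624, 0.3847)
step 9: x0=(-0.1581, 0.8295, -0.8233) x1=(-0.9027, -0.4360, 1.4941) x2=(-1.6770, 1.9267, -0.7788) x3=(-1.2422, -0.9831, 0.3758)
step 10: x0=(-0.1499, 0.8339, -0.8402) x1=(-0.9101, -0.4333, 1.4660) x2=(-1.6893, 1.9246, -0.7809) x3=(-1.2644, -1.0035, 0.3675)
step 11: x0=(-0.1418, 0.8386, -0.8571) x1=(-0.9176, -0.4309, 1.4374) x2=(-1.7016, 1.9225, -0.7831) x3=(-1.2866, -1.0237, 0.3599)
step 12: x0=(-0.1340, 0.8434, -0.8740) x1=(-0.9252, -0.4288, 1.4081) x2=(-1.7138, 1.9202, -0.7853) x3=(-1.3086, -1.0436, 0.3528)
step 13: x0=(-0.1263, 0.8485, -0.8908) x1=(-0.9330, -0.4270, 1.3783) x2=(-1.7258, 1.9179, -0.7875) x3=(-1.3305, -1.0632, 0.3464)
step 14: x0=(-0.1188, 0.8537, -0.9076) x1=(-0.9409, -0.4256, 1.3479) x2=(-1.7377, 1.9155, -0.7897) x3=(-1.3523, -1.0825, 0.3407)
step 15: x0=(-0.1114, 0.8591, -0.9243) x1=(-0.9489, -0.4244, 1.3170) x2=(-1.7495, 1.9129, -0.7919) x3=(-1.3740, -1.1014, 0.3354)
step 16: x0=(-0.1043, 0.8647, -0.9410) x1=(-0.9571, -0.4236, 1.2856) x2=(-1.7612, 1.9103, -0.7942) x3=(-1.3955, -1.1200, 0.3308)
step 17: x0=(-0.0973, 0.8704, -0.9576) x1=(-0.9654, -0.4232, 1.2536) x2=(-1.7728, 1.9076, -0.7965) x3=(-1.4169, -1.1382, 0.3268)
step 18: x0=(-0.0905, 0.8763, -0.9741) x1=(-0.9739, -0.4231, 1.2210) x2=(-1.7843, 1.9049, -0.7988) x3=(-1.4381, -1.1560, 0.3233)
step 19: x0=(-0.0839, 0.8824, -0.9906) x1=(-0.9825, -0.4234, 1.1880) x2=(-1.7957, 1.9020, -0.8012) x3=(-1.4591, -1.1734, 0.3204)
step 20: x0=(-0.0774, 0.8885, -1.0070) x1=(-0.9914, -0.4241, 1.1544) x2=(-1.8070, 1.8991, -0.8035) x3=(-1.4799, -1.1904, 0.3180)
step 21: x0=(-0.0712, 0.8949, -1.0233) x1=(-1.0004, -0.4253, 1.1204) x2=(-1.8181, 1.8961, -0.8060) x3=(-1.5005, -1.2069, 0.3161)
step 22: x0=(-0.0651, 0.9013, -1.0396) x1=(-1.0096, -0.4268, 1.0858) x2=(-1.8292, 1.8930, -0.8084) x3=(-1.5208, -1.2229, 0.3148)
step 23: x0=(-0.0592, 0.9079, -1.0557) x1=(-1.0191, -0.4289, 1.0508) x2=(-1.8402, 1.8899, -0.8109) x3=(-1.5409, -1.2385, 0.3140)
step 24: x0=(-0.0535, 0.9146, -1.0718) x1=(-1.0287, -0.4314, 1.0153) x2=(-1.8510, 1.8867, -0.8134) x3=(-1.5608, -1.2535, 0.3136)
step 25: x0=(-0.0480, 0.9214, -1.0878) x1=(-1.0386, -0.4344, 0.9793) x2=(-1.8618, 1.8835, -0.8159) x3=(-1.5804, -1.2680, 0.3138)
step 26: x0=(-0.0427, 0.9283, -1.1038) x1=(-1.0487, -0.4379, 0.9429) x2=(-1.8725, 1.8802, -0.8185) x3=(-1.5997, -1.2819, 0.3144)
step 27: x0=(-0.0375, 0.9353, -1.1196) x1=(-1.0591, -0.4419, 0.9061) x2=(-1.8831, 1.8768, -0.8211) x3=(-1.6187, -1.2953, 0.3154)

3.0064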